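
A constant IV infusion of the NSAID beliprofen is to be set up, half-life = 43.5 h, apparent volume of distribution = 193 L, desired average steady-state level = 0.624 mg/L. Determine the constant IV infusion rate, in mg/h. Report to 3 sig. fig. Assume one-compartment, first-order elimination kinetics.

1.92 mg/h

k = ln2 / t½ = 0.693147 / 43.5 = 0.01593 h⁻¹
CL = k × Vd = 0.01593 × 193 = 3.074 L/h
At steady state, infusion rate R₀ = Css × CL = 0.624 × 3.074 = 1.918 mg/h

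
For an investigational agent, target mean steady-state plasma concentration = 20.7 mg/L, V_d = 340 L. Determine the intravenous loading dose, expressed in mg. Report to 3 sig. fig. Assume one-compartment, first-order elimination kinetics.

7040 mg

LD = Css × Vd = 20.7 × 340 = 7038 mg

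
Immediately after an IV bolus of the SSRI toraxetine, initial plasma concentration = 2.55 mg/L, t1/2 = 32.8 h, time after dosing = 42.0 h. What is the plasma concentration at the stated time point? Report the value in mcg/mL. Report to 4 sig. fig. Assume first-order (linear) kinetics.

k = ln2 / t½ = 0.693147 / 32.8 = 0.02113 h⁻¹
C = C₀ · e^(−k·t) = 2.550 × e^(−0.02113 × 42.0)
  = 2.550 × 0.4117 = 1.050 mg/L
(1.050 mg/L = 1.050 mcg/mL)

1.050 mcg/mL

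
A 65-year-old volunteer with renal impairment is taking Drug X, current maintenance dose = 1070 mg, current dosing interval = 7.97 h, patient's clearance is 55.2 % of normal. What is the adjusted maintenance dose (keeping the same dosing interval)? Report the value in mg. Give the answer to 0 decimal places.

To keep the same average steady-state level, dosing rate must scale with clearance.
CL ratio = 55.2 / 100 = 0.5520
New dose (same interval) = 1070 × 0.5520 = 590.6 mg

591 mg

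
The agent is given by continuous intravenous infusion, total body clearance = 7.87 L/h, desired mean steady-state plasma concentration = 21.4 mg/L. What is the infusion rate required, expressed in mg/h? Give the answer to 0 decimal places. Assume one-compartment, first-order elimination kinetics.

168 mg/h

At steady state, infusion rate R₀ = Css × CL = 21.4 × 7.870 = 168.4 mg/h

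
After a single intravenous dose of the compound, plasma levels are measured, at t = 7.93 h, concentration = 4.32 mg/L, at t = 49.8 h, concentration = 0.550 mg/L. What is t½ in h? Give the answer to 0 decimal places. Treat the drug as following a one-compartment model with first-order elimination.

k = ln(C₁/C₂) / (t₂ − t₁) = ln(4.32/0.550) / (49.8 − 7.93)
  = 2.061 / 41.87 = 0.04922 h⁻¹
t½ = ln2 / k = 0.693147 / 0.04922 = 14.08 h

14 h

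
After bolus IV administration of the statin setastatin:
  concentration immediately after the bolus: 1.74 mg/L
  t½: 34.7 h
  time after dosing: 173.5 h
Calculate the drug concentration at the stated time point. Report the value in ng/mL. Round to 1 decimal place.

k = ln2 / t½ = 0.693147 / 34.7 = 0.01998 h⁻¹
t / t½ = 173.5 / 34.7 = 5 half-lives
C = C₀ × (1/2)^5 = 1.740 × 0.03125 = 0.05438 mg/L
Convert: 0.05438 mg/L × 1000 = 54.38 ng/mL

54.4 ng/mL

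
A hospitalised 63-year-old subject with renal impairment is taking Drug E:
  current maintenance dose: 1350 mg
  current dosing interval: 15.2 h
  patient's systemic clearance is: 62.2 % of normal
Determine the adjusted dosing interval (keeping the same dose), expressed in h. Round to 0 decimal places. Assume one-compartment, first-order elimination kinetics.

24 h

To keep the same average steady-state level, dosing rate must scale with clearance.
CL ratio = 62.2 / 100 = 0.6220
New interval (same dose) = 15.2 / 0.6220 = 24.44 h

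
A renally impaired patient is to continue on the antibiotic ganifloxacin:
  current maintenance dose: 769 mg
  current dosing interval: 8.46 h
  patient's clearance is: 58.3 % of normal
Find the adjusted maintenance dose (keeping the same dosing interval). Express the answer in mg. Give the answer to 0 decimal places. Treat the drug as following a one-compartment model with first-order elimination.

448 mg

To keep the same average steady-state level, dosing rate must scale with clearance.
CL ratio = 58.3 / 100 = 0.5830
New dose (same interval) = 769 × 0.5830 = 448.3 mg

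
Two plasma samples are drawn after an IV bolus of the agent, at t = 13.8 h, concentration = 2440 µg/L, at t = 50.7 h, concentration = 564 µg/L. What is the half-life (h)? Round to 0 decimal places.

17 h

k = ln(C₁/C₂) / (t₂ − t₁) = ln(2440/564) / (50.7 − 13.8)
  = 1.465 / 36.90 = 0.03970 h⁻¹
t½ = ln2 / k = 0.693147 / 0.03970 = 17.46 h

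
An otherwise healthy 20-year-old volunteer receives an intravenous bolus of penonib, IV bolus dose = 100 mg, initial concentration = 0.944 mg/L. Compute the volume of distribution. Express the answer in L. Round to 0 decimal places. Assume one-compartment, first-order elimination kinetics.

Vd = Dose / C₀ = 100.0 / 0.944 = 105.9 L

106 L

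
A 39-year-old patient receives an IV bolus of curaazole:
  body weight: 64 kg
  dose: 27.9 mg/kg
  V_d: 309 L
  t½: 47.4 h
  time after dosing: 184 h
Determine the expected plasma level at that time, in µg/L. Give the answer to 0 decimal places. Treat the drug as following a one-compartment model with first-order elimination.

Total dose = 27.9 × 64 = 1786 mg
C₀ = Dose / Vd = 1786 / 309 = 5.780 mg/L
k = ln2 / t½ = 0.693147 / 47.4 = 0.01462 h⁻¹
C = C₀ · e^(−k·t) = 5.780 × e^(−0.01462 × 184)
  = 5.780 × 0.06788 = 0.3923 mg/L
Convert: 0.3923 mg/L × 1000 = 392.3 µg/L

392 µg/L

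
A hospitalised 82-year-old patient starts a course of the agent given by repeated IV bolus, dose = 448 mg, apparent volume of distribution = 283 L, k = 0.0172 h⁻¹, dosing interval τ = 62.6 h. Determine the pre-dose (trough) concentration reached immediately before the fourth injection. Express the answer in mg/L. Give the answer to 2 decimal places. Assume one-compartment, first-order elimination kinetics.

0.79 mg/L

C₀ per dose = Dose / Vd = 448 / 283 = 1.583 mg/L
Fraction remaining after one interval: r = e^(−kτ) = e^(−0.01720 × 62.6) = 0.3407
Before dose 4, 3 doses have been given (aged 1τ, 2τ, 3τ).
C_trough = C₀ × (r + r² + … + r^3) = C₀ × r(1−r^3)/(1−r)
        = 1.583 × 0.3407 × (1 − 0.03955) / (1 − 0.3407) = 0.7857 mg/L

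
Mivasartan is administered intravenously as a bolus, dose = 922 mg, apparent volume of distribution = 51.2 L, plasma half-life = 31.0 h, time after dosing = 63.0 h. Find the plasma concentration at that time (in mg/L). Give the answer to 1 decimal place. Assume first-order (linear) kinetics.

4.4 mg/L

C₀ = Dose / Vd = 922.0 / 51.2 = 18.01 mg/L
k = ln2 / t½ = 0.693147 / 31.0 = 0.02236 h⁻¹
C = C₀ · e^(−k·t) = 18.01 × e^(−0.02236 × 63.0)
  = 18.01 × 0.2445 = 4.403 mg/L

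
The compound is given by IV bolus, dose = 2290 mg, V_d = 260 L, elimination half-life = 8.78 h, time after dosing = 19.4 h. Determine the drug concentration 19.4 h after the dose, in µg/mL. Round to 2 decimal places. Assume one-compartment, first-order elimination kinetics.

C₀ = Dose / Vd = 2290 / 260 = 8.808 mg/L
k = ln2 / t½ = 0.693147 / 8.78 = 0.07895 h⁻¹
C = C₀ · e^(−k·t) = 8.808 × e^(−0.07895 × 19.4)
  = 8.808 × 0.2162 = 1.904 mg/L
(1.904 mg/L = 1.904 µg/mL)

1.90 µg/mL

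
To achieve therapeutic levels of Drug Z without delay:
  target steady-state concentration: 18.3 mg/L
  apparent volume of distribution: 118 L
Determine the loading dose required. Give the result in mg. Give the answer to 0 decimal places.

2159 mg

LD = Css × Vd = 18.3 × 118 = 2159 mg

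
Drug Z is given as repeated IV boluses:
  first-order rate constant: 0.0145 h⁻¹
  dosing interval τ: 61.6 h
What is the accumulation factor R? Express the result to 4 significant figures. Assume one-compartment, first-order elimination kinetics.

e^(−kτ) = e^(−0.01450 × 61.6) = 0.4093
Accumulation ratio R = 1 / (1 − e^(−kτ)) = 1 / (1 − 0.4093) = 1.693

1.693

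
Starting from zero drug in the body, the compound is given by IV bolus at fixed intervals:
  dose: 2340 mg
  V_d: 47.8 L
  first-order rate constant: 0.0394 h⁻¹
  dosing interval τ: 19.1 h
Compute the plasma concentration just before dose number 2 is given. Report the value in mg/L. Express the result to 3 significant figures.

23.1 mg/L

C₀ per dose = Dose / Vd = 2340 / 47.8 = 48.95 mg/L
Fraction remaining after one interval: r = e^(−kτ) = e^(−0.03940 × 19.1) = 0.4712
Before dose 2, 1 dose has been given (aged 1τ).
C_trough = C₀ × r = 48.95 × 0.4712 = 23.07 mg/L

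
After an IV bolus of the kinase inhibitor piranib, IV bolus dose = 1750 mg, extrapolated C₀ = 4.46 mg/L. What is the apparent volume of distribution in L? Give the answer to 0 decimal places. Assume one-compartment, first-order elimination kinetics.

392 L

Vd = Dose / C₀ = 1750 / 4.46 = 392.4 L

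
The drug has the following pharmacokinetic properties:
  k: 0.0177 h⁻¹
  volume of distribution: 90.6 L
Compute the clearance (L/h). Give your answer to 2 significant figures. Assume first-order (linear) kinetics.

1.6 L/h

CL = k × Vd = 0.0177 × 90.6 = 1.604 L/h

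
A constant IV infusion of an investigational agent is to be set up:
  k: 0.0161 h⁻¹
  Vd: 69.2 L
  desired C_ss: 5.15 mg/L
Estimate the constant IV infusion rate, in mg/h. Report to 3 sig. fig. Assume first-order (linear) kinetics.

5.74 mg/h

CL = k × Vd = 0.01610 × 69.2 = 1.114 L/h
At steady state, infusion rate R₀ = Css × CL = 5.15 × 1.114 = 5.737 mg/h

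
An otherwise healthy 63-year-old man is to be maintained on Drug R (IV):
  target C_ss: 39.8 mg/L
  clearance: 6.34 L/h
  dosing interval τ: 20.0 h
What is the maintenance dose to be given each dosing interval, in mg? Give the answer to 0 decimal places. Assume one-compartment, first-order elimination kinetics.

At steady state, Dose/τ = Css × CL.
Dose = Css × CL × τ = 39.8 × 6.340 × 20.0 = 5047 mg

5047 mg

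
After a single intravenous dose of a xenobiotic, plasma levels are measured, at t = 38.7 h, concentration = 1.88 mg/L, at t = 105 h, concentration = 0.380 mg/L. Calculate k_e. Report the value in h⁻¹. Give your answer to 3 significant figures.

k = ln(C₁/C₂) / (t₂ − t₁) = ln(1.88/0.380) / (105 − 38.7)
  = 1.599 / 66.30 = 0.02412 h⁻¹

0.0241 h⁻¹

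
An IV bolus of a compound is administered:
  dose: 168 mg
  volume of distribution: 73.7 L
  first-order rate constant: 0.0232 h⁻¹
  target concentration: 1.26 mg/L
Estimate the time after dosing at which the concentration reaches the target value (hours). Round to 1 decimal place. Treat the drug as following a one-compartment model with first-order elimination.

25.6 h

C₀ = Dose / Vd = 168.0 / 73.7 = 2.280 mg/L
t = ln(C₀ / C) / k = ln(2.280 / 1.26) / 0.02320
  = ln(1.810) / 0.02320 = 0.5933 / 0.02320 = 25.57 h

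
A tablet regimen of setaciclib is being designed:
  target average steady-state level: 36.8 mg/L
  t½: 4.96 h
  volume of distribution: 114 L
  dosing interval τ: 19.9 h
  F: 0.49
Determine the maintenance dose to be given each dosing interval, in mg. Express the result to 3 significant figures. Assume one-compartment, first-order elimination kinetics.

k = ln2 / t½ = 0.693147 / 4.96 = 0.1397 h⁻¹
CL = k × Vd = 0.1397 × 114 = 15.93 L/h
At steady state, F × (Dose/τ) = Css × CL.
Dose = Css × CL × τ / F = 36.8 × 15.93 × 19.9 / 0.49 = 23810 mg

23800 mg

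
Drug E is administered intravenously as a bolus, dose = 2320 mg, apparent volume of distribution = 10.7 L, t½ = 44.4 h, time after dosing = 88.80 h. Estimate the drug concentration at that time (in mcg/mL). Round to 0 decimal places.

54 mcg/mL

C₀ = Dose / Vd = 2320 / 10.7 = 216.8 mg/L
k = ln2 / t½ = 0.693147 / 44.4 = 0.01561 h⁻¹
t / t½ = 88.80 / 44.4 = 2 half-lives
C = C₀ × (1/2)^2 = 216.8 × 0.2500 = 54.20 mg/L
(54.20 mg/L = 54.20 mcg/mL)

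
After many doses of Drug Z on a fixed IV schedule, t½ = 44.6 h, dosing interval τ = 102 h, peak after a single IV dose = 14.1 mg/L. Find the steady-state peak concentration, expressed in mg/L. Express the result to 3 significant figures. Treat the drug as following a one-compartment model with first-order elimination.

k = ln2 / t½ = 0.693147 / 44.6 = 0.01554 h⁻¹
e^(−kτ) = e^(−0.01554 × 102) = 0.2049
Accumulation ratio R = 1 / (1 − e^(−kτ)) = 1 / (1 − 0.2049) = 1.258
Steady-state peak = C₀ × R = 14.1 × 1.258 = 17.74 mg/L

17.7 mg/L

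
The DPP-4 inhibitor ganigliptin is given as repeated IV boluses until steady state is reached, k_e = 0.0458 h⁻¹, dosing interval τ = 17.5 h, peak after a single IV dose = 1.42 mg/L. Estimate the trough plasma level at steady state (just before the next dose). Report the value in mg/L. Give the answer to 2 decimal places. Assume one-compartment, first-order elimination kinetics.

1.16 mg/L

e^(−kτ) = e^(−0.04580 × 17.5) = 0.4487
Accumulation ratio R = 1 / (1 − e^(−kτ)) = 1 / (1 − 0.4487) = 1.814
Steady-state trough = C₀ × R × e^(−kτ) = 1.42 × 1.814 × 0.4487 = 1.156 mg/L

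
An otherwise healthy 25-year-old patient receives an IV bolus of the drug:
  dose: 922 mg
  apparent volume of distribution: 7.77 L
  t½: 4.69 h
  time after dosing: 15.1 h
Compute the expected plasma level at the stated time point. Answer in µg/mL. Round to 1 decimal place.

C₀ = Dose / Vd = 922.0 / 7.77 = 118.7 mg/L
k = ln2 / t½ = 0.693147 / 4.69 = 0.1478 h⁻¹
C = C₀ · e^(−k·t) = 118.7 × e^(−0.1478 × 15.1)
  = 118.7 × 0.1073 = 12.74 mg/L
(12.74 mg/L = 12.74 µg/mL)

12.7 µg/mL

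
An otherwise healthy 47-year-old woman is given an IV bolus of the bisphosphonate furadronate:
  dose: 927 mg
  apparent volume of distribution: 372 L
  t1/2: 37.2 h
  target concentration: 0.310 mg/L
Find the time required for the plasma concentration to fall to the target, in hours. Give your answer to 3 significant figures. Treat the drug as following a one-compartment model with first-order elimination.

112 h

C₀ = Dose / Vd = 927.0 / 372 = 2.492 mg/L
k = ln2 / t½ = 0.693147 / 37.2 = 0.01863 h⁻¹
t = ln(C₀ / C) / k = ln(2.492 / 0.310) / 0.01863
  = ln(8.039) / 0.01863 = 2.084 / 0.01863 = 111.9 h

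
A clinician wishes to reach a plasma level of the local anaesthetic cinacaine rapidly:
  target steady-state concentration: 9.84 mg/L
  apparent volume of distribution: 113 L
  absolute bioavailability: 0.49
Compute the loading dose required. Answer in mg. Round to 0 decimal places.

LD = Css × Vd / F = 9.84 × 113 / 0.49 = 2269 mg

2269 mg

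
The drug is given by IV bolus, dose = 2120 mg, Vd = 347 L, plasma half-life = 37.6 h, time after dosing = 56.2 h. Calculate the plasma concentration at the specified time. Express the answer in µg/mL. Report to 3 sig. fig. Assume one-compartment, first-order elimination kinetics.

C₀ = Dose / Vd = 2120 / 347 = 6.110 mg/L
k = ln2 / t½ = 0.693147 / 37.6 = 0.01843 h⁻¹
C = C₀ · e^(−k·t) = 6.110 × e^(−0.01843 × 56.2)
  = 6.110 × 0.3550 = 2.169 mg/L
(2.169 mg/L = 2.169 µg/mL)

2.17 µg/mL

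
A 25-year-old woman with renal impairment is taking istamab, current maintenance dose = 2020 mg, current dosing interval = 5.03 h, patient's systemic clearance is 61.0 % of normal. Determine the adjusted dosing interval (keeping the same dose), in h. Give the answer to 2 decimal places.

To keep the same average steady-state level, dosing rate must scale with clearance.
CL ratio = 61.0 / 100 = 0.6100
New interval (same dose) = 5.03 / 0.6100 = 8.246 h

8.25 h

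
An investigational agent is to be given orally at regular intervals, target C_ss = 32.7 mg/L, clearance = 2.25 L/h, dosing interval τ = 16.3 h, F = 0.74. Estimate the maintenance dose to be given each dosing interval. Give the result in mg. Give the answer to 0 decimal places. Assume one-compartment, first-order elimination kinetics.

At steady state, F × (Dose/τ) = Css × CL.
Dose = Css × CL × τ / F = 32.7 × 2.250 × 16.3 / 0.74 = 1621 mg

1621 mg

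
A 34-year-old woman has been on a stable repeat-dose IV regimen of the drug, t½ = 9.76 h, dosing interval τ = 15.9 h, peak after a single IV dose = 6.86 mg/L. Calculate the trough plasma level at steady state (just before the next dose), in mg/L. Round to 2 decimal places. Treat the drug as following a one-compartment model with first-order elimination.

3.28 mg/L

k = ln2 / t½ = 0.693147 / 9.76 = 0.07102 h⁻¹
e^(−kτ) = e^(−0.07102 × 15.9) = 0.3233
Accumulation ratio R = 1 / (1 − e^(−kτ)) = 1 / (1 − 0.3233) = 1.478
Steady-state trough = C₀ × R × e^(−kτ) = 6.86 × 1.478 × 0.3233 = 3.278 mg/L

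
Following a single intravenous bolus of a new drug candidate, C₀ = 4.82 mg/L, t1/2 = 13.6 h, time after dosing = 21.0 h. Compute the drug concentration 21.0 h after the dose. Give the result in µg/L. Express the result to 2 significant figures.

k = ln2 / t½ = 0.693147 / 13.6 = 0.05097 h⁻¹
C = C₀ · e^(−k·t) = 4.820 × e^(−0.05097 × 21.0)
  = 4.820 × 0.3429 = 1.653 mg/L
Convert: 1.653 mg/L × 1000 = 1653 µg/L

1700 µg/L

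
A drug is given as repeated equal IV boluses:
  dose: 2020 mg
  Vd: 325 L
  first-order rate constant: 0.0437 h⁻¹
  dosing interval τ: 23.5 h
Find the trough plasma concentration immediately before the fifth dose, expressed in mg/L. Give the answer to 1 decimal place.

C₀ per dose = Dose / Vd = 2020 / 325 = 6.215 mg/L
Fraction remaining after one interval: r = e^(−kτ) = e^(−0.04370 × 23.5) = 0.3581
Before dose 5, 4 doses have been given (aged 1τ, 2τ, 3τ, 4τ).
C_trough = C₀ × (r + r² + … + r^4) = C₀ × r(1−r^4)/(1−r)
        = 6.215 × 0.3581 × (1 − 0.01644) / (1 − 0.3581) = 3.410 mg/L

3.4 mg/L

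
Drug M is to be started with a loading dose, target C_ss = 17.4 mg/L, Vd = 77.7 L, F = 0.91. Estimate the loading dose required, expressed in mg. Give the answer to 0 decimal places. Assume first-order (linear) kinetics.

LD = Css × Vd / F = 17.4 × 77.7 / 0.91 = 1486 mg

1486 mg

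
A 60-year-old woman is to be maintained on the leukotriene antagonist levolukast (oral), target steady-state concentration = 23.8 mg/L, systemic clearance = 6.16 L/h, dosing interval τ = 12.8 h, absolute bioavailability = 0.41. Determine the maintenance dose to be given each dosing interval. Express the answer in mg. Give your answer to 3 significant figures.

At steady state, F × (Dose/τ) = Css × CL.
Dose = Css × CL × τ / F = 23.8 × 6.160 × 12.8 / 0.41 = 4577 mg

4580 mg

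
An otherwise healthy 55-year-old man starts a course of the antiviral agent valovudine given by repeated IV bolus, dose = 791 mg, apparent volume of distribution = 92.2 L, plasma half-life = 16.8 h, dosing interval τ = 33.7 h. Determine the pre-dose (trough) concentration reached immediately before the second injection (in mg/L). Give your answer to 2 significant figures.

2.1 mg/L

C₀ per dose = Dose / Vd = 791 / 92.2 = 8.579 mg/L
k = ln2 / t½ = 0.693147 / 16.8 = 0.04126 h⁻¹
Fraction remaining after one interval: r = e^(−kτ) = e^(−0.04126 × 33.7) = 0.2490
Before dose 2, 1 dose has been given (aged 1τ).
C_trough = C₀ × r = 8.579 × 0.2490 = 2.136 mg/L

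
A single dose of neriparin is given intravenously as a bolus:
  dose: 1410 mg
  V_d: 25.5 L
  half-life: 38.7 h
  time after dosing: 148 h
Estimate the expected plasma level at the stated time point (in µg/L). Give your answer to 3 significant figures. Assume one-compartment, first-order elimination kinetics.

C₀ = Dose / Vd = 1410 / 25.5 = 55.29 mg/L
k = ln2 / t½ = 0.693147 / 38.7 = 0.01791 h⁻¹
C = C₀ · e^(−k·t) = 55.29 × e^(−0.01791 × 148)
  = 55.29 × 0.07060 = 3.903 mg/L
Convert: 3.903 mg/L × 1000 = 3903 µg/L

3900 µg/L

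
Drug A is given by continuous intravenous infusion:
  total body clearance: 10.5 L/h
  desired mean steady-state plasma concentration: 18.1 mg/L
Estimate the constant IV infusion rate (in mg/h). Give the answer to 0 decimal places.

190 mg/h

At steady state, infusion rate R₀ = Css × CL = 18.1 × 10.50 = 190.1 mg/h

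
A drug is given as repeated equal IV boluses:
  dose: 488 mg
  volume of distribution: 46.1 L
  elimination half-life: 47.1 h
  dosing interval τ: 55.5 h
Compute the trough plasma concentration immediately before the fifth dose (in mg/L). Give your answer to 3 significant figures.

8.06 mg/L

C₀ per dose = Dose / Vd = 488 / 46.1 = 10.59 mg/L
k = ln2 / t½ = 0.693147 / 47.1 = 0.01472 h⁻¹
Fraction remaining after one interval: r = e^(−kτ) = e^(−0.01472 × 55.5) = 0.4418
Before dose 5, 4 doses have been given (aged 1τ, 2τ, 3τ, 4τ).
C_trough = C₀ × (r + r² + … + r^4) = C₀ × r(1−r^4)/(1−r)
        = 10.59 × 0.4418 × (1 − 0.03810) / (1 − 0.4418) = 8.062 mg/L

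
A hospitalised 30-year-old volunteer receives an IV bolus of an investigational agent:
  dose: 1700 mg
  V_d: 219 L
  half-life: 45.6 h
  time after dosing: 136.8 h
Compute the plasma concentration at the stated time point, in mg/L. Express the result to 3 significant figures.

C₀ = Dose / Vd = 1700 / 219 = 7.763 mg/L
k = ln2 / t½ = 0.693147 / 45.6 = 0.01520 h⁻¹
t / t½ = 136.8 / 45.6 = 3 half-lives
C = C₀ × (1/2)^3 = 7.763 × 0.1250 = 0.9704 mg/L

0.970 mg/L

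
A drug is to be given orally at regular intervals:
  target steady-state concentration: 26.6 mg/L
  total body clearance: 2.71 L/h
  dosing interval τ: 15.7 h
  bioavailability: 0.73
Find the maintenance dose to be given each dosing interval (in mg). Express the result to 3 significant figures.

At steady state, F × (Dose/τ) = Css × CL.
Dose = Css × CL × τ / F = 26.6 × 2.710 × 15.7 / 0.73 = 1550 mg

1550 mg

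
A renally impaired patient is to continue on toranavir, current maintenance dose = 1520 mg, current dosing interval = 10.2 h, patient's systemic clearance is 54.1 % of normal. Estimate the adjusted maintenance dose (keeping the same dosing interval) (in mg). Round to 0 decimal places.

822 mg

To keep the same average steady-state level, dosing rate must scale with clearance.
CL ratio = 54.1 / 100 = 0.5410
New dose (same interval) = 1520 × 0.5410 = 822.3 mg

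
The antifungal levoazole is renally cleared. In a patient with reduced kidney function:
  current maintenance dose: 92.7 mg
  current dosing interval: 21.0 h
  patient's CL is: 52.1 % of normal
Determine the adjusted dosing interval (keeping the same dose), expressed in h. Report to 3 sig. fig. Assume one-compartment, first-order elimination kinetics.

To keep the same average steady-state level, dosing rate must scale with clearance.
CL ratio = 52.1 / 100 = 0.5210
New interval (same dose) = 21.0 / 0.5210 = 40.31 h

40.3 h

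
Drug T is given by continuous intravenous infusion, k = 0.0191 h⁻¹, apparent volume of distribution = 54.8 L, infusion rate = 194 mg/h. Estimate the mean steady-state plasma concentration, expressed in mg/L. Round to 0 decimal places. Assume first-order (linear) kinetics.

185 mg/L

CL = k × Vd = 0.01910 × 54.8 = 1.047 L/h
At steady state Css = R₀ / CL = 194 / 1.047 = 185.3 mg/L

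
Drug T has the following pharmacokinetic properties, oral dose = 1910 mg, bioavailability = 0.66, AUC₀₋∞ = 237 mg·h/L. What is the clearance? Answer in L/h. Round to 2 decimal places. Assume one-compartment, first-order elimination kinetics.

CL = F·Dose / AUC = 0.66 × 1910 / 237 = 5.319 L/h

5.32 L/h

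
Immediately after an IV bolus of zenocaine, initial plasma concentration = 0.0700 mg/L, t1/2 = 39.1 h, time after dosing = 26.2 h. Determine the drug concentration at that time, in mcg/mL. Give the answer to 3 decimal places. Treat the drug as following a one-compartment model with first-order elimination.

0.044 mcg/mL

k = ln2 / t½ = 0.693147 / 39.1 = 0.01773 h⁻¹
C = C₀ · e^(−k·t) = 0.07000 × e^(−0.01773 × 26.2)
  = 0.07000 × 0.6284 = 0.04399 mg/L
(0.04399 mg/L = 0.04399 mcg/mL)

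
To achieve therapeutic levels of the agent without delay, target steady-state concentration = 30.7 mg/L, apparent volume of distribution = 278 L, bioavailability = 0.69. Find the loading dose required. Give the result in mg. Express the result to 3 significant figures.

LD = Css × Vd / F = 30.7 × 278 / 0.69 = 12370 mg

12400 mg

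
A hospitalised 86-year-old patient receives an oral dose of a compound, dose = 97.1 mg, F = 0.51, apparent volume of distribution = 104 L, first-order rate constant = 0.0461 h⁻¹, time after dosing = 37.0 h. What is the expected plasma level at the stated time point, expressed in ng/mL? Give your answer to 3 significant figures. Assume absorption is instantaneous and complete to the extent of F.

Amount reaching circulation = F × Dose = 0.51 × 97.10 = 49.52 mg
C₀ = F·Dose / Vd = 49.52 / 104 = 0.4762 mg/L
C = C₀ · e^(−k·t) = 0.4762 × e^(−0.04610 × 37.0)
  = 0.4762 × 0.1816 = 0.08648 mg/L
Convert: 0.08648 mg/L × 1000 = 86.48 ng/mL

86.5 ng/mL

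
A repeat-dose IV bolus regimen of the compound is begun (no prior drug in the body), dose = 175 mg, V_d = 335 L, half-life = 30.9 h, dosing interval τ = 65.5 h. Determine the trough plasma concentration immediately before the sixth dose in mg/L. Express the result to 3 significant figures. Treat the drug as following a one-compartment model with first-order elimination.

0.156 mg/L

C₀ per dose = Dose / Vd = 175 / 335 = 0.5224 mg/L
k = ln2 / t½ = 0.693147 / 30.9 = 0.02243 h⁻¹
Fraction remaining after one interval: r = e^(−kτ) = e^(−0.02243 × 65.5) = 0.2301
Before dose 6, 5 doses have been given (aged 1τ, 2τ, 3τ, 4τ, 5τ).
C_trough = C₀ × (r + r² + … + r^5) = C₀ × r(1−r^5)/(1−r)
        = 0.5224 × 0.2301 × (1 − 0.0006450) / (1 − 0.2301) = 0.1560 mg/L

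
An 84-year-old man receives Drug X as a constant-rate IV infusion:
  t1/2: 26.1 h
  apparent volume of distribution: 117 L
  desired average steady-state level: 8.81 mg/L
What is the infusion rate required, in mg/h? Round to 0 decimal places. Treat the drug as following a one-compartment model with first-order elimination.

k = ln2 / t½ = 0.693147 / 26.1 = 0.02656 h⁻¹
CL = k × Vd = 0.02656 × 117 = 3.108 L/h
At steady state, infusion rate R₀ = Css × CL = 8.81 × 3.108 = 27.38 mg/h

27 mg/h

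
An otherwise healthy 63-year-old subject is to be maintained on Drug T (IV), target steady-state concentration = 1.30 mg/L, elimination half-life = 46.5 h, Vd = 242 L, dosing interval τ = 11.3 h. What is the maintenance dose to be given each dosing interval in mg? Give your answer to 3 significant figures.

53.0 mg

k = ln2 / t½ = 0.693147 / 46.5 = 0.01491 h⁻¹
CL = k × Vd = 0.01491 × 242 = 3.608 L/h
At steady state, Dose/τ = Css × CL.
Dose = Css × CL × τ = 1.30 × 3.608 × 11.3 = 53.00 mg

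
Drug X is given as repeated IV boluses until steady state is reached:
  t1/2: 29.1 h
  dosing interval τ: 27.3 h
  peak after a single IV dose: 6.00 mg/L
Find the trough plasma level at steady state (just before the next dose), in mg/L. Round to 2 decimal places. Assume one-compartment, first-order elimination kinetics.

k = ln2 / t½ = 0.693147 / 29.1 = 0.02382 h⁻¹
e^(−kτ) = e^(−0.02382 × 27.3) = 0.5219
Accumulation ratio R = 1 / (1 − e^(−kτ)) = 1 / (1 − 0.5219) = 2.092
Steady-state trough = C₀ × R × e^(−kτ) = 6.00 × 2.092 × 0.5219 = 6.551 mg/L

6.55 mg/L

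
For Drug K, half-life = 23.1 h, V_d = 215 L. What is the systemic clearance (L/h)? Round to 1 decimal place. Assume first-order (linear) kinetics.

6.5 L/h

k = ln2 / t½ = 0.693147 / 23.1 = 0.03001 h⁻¹
CL = k × Vd = 0.03001 × 215 = 6.452 L/h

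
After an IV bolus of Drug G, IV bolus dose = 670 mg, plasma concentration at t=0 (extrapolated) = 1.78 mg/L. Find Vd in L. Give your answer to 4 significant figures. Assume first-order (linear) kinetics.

376.4 L

Vd = Dose / C₀ = 670.0 / 1.78 = 376.4 L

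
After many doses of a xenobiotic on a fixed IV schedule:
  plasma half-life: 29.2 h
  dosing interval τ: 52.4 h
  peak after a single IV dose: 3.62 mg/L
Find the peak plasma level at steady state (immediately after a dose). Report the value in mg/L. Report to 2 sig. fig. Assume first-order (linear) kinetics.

k = ln2 / t½ = 0.693147 / 29.2 = 0.02374 h⁻¹
e^(−kτ) = e^(−0.02374 × 52.4) = 0.2882
Accumulation ratio R = 1 / (1 − e^(−kτ)) = 1 / (1 − 0.2882) = 1.405
Steady-state peak = C₀ × R = 3.62 × 1.405 = 5.086 mg/L

5.1 mg/L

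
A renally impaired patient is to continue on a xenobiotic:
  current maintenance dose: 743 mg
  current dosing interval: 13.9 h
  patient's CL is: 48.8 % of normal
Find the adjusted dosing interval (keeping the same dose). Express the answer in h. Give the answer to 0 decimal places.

28 h

To keep the same average steady-state level, dosing rate must scale with clearance.
CL ratio = 48.8 / 100 = 0.4880
New interval (same dose) = 13.9 / 0.4880 = 28.48 h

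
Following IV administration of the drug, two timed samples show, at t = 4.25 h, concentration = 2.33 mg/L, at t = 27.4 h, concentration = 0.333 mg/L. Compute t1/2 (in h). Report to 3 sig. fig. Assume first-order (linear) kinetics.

k = ln(C₁/C₂) / (t₂ − t₁) = ln(2.33/0.333) / (27.4 − 4.25)
  = 1.945 / 23.15 = 0.08402 h⁻¹
t½ = ln2 / k = 0.693147 / 0.08402 = 8.250 h

8.25 h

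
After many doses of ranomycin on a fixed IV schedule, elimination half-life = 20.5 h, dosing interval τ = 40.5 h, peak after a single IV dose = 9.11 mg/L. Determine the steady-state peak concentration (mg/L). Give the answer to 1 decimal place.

k = ln2 / t½ = 0.693147 / 20.5 = 0.03381 h⁻¹
e^(−kτ) = e^(−0.03381 × 40.5) = 0.2543
Accumulation ratio R = 1 / (1 − e^(−kτ)) = 1 / (1 − 0.2543) = 1.341
Steady-state peak = C₀ × R = 9.11 × 1.341 = 12.22 mg/L

12.2 mg/L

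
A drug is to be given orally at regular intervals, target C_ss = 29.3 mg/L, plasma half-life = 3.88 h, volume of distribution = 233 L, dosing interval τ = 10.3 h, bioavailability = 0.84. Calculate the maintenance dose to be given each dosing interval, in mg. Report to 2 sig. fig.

k = ln2 / t½ = 0.693147 / 3.88 = 0.1786 h⁻¹
CL = k × Vd = 0.1786 × 233 = 41.61 L/h
At steady state, F × (Dose/τ) = Css × CL.
Dose = Css × CL × τ / F = 29.3 × 41.61 × 10.3 / 0.84 = 14950 mg

15000 mg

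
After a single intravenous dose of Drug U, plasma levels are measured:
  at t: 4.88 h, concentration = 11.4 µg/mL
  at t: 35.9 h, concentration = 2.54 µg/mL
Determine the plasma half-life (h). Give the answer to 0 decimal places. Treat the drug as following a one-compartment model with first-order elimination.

14 h

k = ln(C₁/C₂) / (t₂ − t₁) = ln(11.4/2.54) / (35.9 − 4.88)
  = 1.501 / 31.02 = 0.04839 h⁻¹
t½ = ln2 / k = 0.693147 / 0.04839 = 14.32 h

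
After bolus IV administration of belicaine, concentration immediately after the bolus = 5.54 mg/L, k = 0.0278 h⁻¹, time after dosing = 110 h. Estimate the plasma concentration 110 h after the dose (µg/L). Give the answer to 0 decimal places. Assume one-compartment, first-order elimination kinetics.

C = C₀ · e^(−k·t) = 5.540 × e^(−0.02780 × 110)
  = 5.540 × 0.04698 = 0.2603 mg/L
Convert: 0.2603 mg/L × 1000 = 260.3 µg/L

260 µg/L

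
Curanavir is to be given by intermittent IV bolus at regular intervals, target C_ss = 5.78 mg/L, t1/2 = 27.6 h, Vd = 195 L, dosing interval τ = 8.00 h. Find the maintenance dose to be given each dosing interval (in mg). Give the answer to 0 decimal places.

226 mg

k = ln2 / t½ = 0.693147 / 27.6 = 0.02511 h⁻¹
CL = k × Vd = 0.02511 × 195 = 4.896 L/h
At steady state, Dose/τ = Css × CL.
Dose = Css × CL × τ = 5.78 × 4.896 × 8.00 = 226.4 mg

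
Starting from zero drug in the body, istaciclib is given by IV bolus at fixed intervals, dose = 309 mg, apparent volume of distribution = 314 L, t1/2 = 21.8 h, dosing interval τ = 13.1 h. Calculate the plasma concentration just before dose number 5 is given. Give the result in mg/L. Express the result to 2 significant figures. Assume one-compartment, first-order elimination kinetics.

1.5 mg/L

C₀ per dose = Dose / Vd = 309 / 314 = 0.9841 mg/L
k = ln2 / t½ = 0.693147 / 21.8 = 0.03180 h⁻¹
Fraction remaining after one interval: r = e^(−kτ) = e^(−0.03180 × 13.1) = 0.6593
Before dose 5, 4 doses have been given (aged 1τ, 2τ, 3τ, 4τ).
C_trough = C₀ × (r + r² + … + r^4) = C₀ × r(1−r^4)/(1−r)
        = 0.9841 × 0.6593 × (1 − 0.1889) / (1 − 0.6593) = 1.545 mg/L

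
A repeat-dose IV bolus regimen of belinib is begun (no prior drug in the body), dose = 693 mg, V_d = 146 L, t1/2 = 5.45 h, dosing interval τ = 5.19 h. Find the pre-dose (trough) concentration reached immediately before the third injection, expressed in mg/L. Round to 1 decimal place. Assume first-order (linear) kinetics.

C₀ per dose = Dose / Vd = 693 / 146 = 4.747 mg/L
k = ln2 / t½ = 0.693147 / 5.45 = 0.1272 h⁻¹
Fraction remaining after one interval: r = e^(−kτ) = e^(−0.1272 × 5.19) = 0.5168
Before dose 3, 2 doses have been given (aged 1τ, 2τ).
C_trough = C₀ × (r + r²) = 4.747 × (0.5168 + 0.2671) = 3.721 mg/L

3.7 mg/L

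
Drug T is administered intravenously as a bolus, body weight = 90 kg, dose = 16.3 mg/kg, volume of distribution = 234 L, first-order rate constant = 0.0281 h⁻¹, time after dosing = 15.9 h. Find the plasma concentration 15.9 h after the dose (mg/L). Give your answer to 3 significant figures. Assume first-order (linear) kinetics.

Total dose = 16.3 × 90 = 1467 mg
C₀ = Dose / Vd = 1467 / 234 = 6.269 mg/L
C = C₀ · e^(−k·t) = 6.269 × e^(−0.02810 × 15.9)
  = 6.269 × 0.6397 = 4.010 mg/L

4.01 mg/L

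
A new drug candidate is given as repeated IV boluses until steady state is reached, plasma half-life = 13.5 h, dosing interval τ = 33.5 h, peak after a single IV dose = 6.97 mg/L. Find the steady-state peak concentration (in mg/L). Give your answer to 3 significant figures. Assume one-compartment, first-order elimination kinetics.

k = ln2 / t½ = 0.693147 / 13.5 = 0.05134 h⁻¹
e^(−kτ) = e^(−0.05134 × 33.5) = 0.1791
Accumulation ratio R = 1 / (1 − e^(−kτ)) = 1 / (1 − 0.1791) = 1.218
Steady-state peak = C₀ × R = 6.97 × 1.218 = 8.489 mg/L

8.49 mg/L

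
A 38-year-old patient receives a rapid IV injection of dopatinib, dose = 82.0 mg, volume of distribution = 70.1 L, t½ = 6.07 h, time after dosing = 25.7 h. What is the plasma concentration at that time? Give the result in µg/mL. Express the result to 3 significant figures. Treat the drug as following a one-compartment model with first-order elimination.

0.0622 µg/mL

C₀ = Dose / Vd = 82.00 / 70.1 = 1.170 mg/L
k = ln2 / t½ = 0.693147 / 6.07 = 0.1142 h⁻¹
C = C₀ · e^(−k·t) = 1.170 × e^(−0.1142 × 25.7)
  = 1.170 × 0.05313 = 0.06216 mg/L
(0.06216 mg/L = 0.06216 µg/mL)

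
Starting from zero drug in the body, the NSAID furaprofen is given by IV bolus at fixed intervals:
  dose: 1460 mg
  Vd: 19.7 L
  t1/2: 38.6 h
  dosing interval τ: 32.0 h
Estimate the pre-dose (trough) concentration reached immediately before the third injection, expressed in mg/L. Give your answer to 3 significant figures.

C₀ per dose = Dose / Vd = 1460 / 19.7 = 74.11 mg/L
k = ln2 / t½ = 0.693147 / 38.6 = 0.01796 h⁻¹
Fraction remaining after one interval: r = e^(−kτ) = e^(−0.01796 × 32.0) = 0.5629
Before dose 3, 2 doses have been given (aged 1τ, 2τ).
C_trough = C₀ × (r + r²) = 74.11 × (0.5629 + 0.3169) = 65.20 mg/L

65.2 mg/L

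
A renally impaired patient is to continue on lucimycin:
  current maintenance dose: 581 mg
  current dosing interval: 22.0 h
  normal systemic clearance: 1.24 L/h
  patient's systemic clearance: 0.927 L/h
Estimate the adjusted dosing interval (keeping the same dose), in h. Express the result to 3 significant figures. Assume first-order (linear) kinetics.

To keep the same average steady-state level, dosing rate must scale with clearance.
CL ratio = 0.927 / 1.24 = 0.7476
New interval (same dose) = 22.0 / 0.7476 = 29.43 h

29.4 h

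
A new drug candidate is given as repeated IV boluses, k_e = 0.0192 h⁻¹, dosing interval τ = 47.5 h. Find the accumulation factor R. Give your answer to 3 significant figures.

e^(−kτ) = e^(−0.01920 × 47.5) = 0.4017
Accumulation ratio R = 1 / (1 − e^(−kτ)) = 1 / (1 − 0.4017) = 1.671

1.67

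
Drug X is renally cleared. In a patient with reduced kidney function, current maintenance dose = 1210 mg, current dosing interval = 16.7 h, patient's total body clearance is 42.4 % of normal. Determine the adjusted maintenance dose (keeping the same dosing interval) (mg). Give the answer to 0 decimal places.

To keep the same average steady-state level, dosing rate must scale with clearance.
CL ratio = 42.4 / 100 = 0.4240
New dose (same interval) = 1210 × 0.4240 = 513.0 mg

513 mg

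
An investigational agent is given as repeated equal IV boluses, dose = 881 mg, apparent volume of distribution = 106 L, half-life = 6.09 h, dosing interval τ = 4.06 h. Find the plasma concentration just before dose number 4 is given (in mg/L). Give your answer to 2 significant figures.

C₀ per dose = Dose / Vd = 881 / 106 = 8.311 mg/L
k = ln2 / t½ = 0.693147 / 6.09 = 0.1138 h⁻¹
Fraction remaining after one interval: r = e^(−kτ) = e^(−0.1138 × 4.06) = 0.6300
Before dose 4, 3 doses have been given (aged 1τ, 2τ, 3τ).
C_trough = C₀ × (r + r² + … + r^3) = C₀ × r(1−r^3)/(1−r)
        = 8.311 × 0.6300 × (1 − 0.2500) / (1 − 0.6300) = 10.61 mg/L

11 mg/L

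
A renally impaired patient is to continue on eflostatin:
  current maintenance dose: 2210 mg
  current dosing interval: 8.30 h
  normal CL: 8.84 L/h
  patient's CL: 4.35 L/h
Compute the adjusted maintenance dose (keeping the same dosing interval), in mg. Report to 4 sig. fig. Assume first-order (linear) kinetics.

1088 mg

To keep the same average steady-state level, dosing rate must scale with clearance.
CL ratio = 4.35 / 8.84 = 0.4921
New dose (same interval) = 2210 × 0.4921 = 1088 mg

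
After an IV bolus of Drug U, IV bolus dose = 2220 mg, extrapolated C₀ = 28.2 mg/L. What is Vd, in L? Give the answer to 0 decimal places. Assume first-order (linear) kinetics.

Vd = Dose / C₀ = 2220 / 28.2 = 78.72 L

79 L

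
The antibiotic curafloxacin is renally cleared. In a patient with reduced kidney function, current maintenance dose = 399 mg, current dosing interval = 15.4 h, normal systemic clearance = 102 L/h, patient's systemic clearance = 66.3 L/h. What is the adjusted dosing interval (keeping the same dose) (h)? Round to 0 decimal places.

24 h

To keep the same average steady-state level, dosing rate must scale with clearance.
CL ratio = 66.3 / 102 = 0.6500
New interval (same dose) = 15.4 / 0.6500 = 23.69 h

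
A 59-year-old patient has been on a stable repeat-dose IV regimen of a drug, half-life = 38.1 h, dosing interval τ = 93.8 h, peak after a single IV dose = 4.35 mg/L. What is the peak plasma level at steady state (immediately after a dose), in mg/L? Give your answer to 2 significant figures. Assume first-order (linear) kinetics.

k = ln2 / t½ = 0.693147 / 38.1 = 0.01819 h⁻¹
e^(−kτ) = e^(−0.01819 × 93.8) = 0.1816
Accumulation ratio R = 1 / (1 − e^(−kτ)) = 1 / (1 − 0.1816) = 1.222
Steady-state peak = C₀ × R = 4.35 × 1.222 = 5.316 mg/L

5.3 mg/L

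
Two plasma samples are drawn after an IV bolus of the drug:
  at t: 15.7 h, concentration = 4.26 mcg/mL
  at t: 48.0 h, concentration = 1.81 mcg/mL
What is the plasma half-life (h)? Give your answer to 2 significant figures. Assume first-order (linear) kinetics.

k = ln(C₁/C₂) / (t₂ − t₁) = ln(4.26/1.81) / (48.0 − 15.7)
  = 0.8559 / 32.30 = 0.02650 h⁻¹
t½ = ln2 / k = 0.693147 / 0.02650 = 26.16 h

26 h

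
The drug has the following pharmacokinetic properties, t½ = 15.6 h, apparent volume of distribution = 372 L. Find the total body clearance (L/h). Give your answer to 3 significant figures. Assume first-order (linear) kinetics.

16.5 L/h

k = ln2 / t½ = 0.693147 / 15.6 = 0.04443 h⁻¹
CL = k × Vd = 0.04443 × 372 = 16.53 L/h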